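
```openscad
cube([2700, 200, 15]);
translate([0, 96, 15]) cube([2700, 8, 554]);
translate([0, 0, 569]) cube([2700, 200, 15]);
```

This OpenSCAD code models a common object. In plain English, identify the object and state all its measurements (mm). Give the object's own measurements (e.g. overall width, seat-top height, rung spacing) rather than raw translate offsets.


An I-beam lying along x, 2700 mm long. Overall section height 584 mm. Two flanges 200 mm wide (y) and 15 mm thick, one on the floor and one at the top; a web 8 mm thick runs between them, centred on the flange width.


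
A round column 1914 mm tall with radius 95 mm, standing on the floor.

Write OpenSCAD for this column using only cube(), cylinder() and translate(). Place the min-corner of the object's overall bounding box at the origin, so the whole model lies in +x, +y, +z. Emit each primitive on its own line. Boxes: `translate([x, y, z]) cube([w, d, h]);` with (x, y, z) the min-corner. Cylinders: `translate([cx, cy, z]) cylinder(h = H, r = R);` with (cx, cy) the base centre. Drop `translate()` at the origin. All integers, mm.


translate([95, 95, 0]) cylinder(h = 1914, r = 95);


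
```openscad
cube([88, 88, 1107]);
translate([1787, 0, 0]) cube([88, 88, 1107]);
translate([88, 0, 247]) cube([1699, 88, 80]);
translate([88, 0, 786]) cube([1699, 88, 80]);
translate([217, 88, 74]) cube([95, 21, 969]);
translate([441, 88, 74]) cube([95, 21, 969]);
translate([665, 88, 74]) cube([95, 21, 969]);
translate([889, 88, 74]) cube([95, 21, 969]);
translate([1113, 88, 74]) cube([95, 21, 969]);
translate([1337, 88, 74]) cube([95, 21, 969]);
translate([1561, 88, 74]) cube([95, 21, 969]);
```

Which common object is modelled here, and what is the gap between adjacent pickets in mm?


A fence section. The picket gap is 129 mm.

Two posts, two rails, 7 pickets — a fence section. Span 1699 mm holds 7 pickets of 95 mm with 8 equal gaps: ⌊(1699 − 7·95) / 8⌋ = 129 mm.


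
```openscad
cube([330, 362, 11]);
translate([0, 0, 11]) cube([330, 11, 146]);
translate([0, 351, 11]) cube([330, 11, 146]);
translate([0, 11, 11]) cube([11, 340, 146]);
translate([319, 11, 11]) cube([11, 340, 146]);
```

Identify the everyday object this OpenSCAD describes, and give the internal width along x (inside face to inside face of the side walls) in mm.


An open box. The internal width is 308 mm.

A 330×362 base slab with four walls standing on it — an open box. The base is 330 mm wide and the walls are 11 mm thick, so the internal width is 330 − 2 × 11 = 308 mm.


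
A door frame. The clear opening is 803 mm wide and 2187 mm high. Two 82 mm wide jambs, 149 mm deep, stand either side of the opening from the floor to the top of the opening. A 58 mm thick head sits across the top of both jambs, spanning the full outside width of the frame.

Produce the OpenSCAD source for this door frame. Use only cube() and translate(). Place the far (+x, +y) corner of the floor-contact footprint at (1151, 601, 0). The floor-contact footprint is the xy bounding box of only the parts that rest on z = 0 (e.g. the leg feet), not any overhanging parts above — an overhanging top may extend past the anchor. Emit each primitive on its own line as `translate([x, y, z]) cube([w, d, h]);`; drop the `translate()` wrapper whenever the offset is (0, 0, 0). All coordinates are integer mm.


translate([184, 452, 0]) cube([82, 149, 2187]);
translate([1069, 452, 0]) cube([82, 149, 2187]);
translate([184, 452, 2187]) cube([967, 149, 58]);


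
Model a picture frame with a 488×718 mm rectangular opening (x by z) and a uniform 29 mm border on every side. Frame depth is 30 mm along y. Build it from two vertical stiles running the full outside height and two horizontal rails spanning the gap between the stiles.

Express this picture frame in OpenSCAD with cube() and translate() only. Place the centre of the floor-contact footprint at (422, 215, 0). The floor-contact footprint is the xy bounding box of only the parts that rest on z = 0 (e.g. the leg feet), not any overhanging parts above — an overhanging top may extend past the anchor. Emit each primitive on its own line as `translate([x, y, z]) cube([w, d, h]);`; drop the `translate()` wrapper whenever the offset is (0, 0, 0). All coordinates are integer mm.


translate([149, 200, 0]) cube([29, 30, 776]);
translate([666, 200, 0]) cube([29, 30, 776]);
translate([178, 200, 0]) cube([488, 30, 29]);
translate([178, 200, 747]) cube([488, 30, 29]);


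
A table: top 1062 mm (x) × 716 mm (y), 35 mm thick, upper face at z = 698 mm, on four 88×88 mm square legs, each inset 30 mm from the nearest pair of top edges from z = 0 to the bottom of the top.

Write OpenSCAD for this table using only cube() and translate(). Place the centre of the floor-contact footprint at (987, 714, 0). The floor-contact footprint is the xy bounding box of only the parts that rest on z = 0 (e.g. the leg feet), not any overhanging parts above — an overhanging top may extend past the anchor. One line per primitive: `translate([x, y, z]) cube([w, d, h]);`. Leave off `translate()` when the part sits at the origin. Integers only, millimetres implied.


translate([456, 356, 663]) cube([1062, 716, 35]);
translate([486, 386, 0]) cube([88, 88, 663]);
translate([1400, 386, 0]) cube([88, 88, 663]);
translate([486, 954, 0]) cube([88, 88, 663]);
translate([1400, 954, 0]) cube([88, 88, 663]);


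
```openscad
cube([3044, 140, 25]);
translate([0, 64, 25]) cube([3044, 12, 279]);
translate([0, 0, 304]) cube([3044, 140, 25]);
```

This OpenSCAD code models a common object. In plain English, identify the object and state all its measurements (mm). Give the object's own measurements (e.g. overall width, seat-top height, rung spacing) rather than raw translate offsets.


An I-beam lying along x, 3044 mm long. Overall section height 329 mm. Two flanges 140 mm wide (y) and 25 mm thick, one on the floor and one at the top; a web 12 mm thick runs between them, centred on the flange width.


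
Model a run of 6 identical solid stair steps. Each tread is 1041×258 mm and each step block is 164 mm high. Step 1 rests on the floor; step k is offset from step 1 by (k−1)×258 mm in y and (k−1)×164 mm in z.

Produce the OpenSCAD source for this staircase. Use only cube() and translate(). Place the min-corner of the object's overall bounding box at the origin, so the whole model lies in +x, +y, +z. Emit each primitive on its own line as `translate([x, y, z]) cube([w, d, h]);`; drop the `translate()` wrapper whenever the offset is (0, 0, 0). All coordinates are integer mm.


cube([1041, 258, 164]);
translate([0, 258, 164]) cube([1041, 258, 164]);
translate([0, 516, 328]) cube([1041, 258, 164]);
translate([0, 774, 492]) cube([1041, 258, 164]);
translate([0, 1032, 656]) cube([1041, 258, 164]);
translate([0, 1290, 820]) cube([1041, 258, 164]);


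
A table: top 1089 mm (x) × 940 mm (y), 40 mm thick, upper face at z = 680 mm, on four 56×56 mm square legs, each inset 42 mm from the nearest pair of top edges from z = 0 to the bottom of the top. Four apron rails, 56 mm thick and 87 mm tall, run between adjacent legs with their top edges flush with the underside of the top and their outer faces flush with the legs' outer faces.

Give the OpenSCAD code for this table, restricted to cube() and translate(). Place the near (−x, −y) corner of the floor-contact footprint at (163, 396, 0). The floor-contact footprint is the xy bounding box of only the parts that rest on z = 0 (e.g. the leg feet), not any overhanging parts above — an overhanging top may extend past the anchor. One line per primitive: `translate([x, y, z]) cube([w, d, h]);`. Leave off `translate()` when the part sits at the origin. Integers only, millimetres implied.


translate([121, 354, 640]) cube([1089, 940, 40]);
translate([163, 396, 0]) cube([56, 56, 640]);
translate([1112, 396, 0]) cube([56, 56, 640]);
translate([163, 1196, 0]) cube([56, 56, 640]);
translate([1112, 1196, 0]) cube([56, 56, 640]);
translate([219, 396, 553]) cube([893, 56, 87]);
translate([219, 1196, 553]) cube([893, 56, 87]);
translate([163, 452, 553]) cube([56, 744, 87]);
translate([1112, 452, 553]) cube([56, 744, 87]);


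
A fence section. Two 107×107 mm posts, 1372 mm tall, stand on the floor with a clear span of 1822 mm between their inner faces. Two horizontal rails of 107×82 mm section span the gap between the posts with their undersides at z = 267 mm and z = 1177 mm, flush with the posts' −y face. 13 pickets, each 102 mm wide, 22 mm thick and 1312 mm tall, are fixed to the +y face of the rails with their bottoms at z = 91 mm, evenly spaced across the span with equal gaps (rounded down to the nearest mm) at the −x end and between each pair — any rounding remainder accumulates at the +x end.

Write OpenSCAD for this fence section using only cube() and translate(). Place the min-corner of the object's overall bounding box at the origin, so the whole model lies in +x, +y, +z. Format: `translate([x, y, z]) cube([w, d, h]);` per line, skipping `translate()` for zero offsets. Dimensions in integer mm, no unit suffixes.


cube([107, 107, 1372]);
translate([1929, 0, 0]) cube([107, 107, 1372]);
translate([107, 0, 267]) cube([1822, 107, 82]);
translate([107, 0, 1177]) cube([1822, 107, 82]);
translate([142, 107, 91]) cube([102, 22, 1312]);
translate([279, 107, 91]) cube([102, 22, 1312]);
translate([416, 107, 91]) cube([102, 22, 1312]);
translate([553, 107, 91]) cube([102, 22, 1312]);
translate([690, 107, 91]) cube([102, 22, 1312]);
translate([827, 107, 91]) cube([102, 22, 1312]);
translate([964, 107, 91]) cube([102, 22, 1312]);
translate([1101, 107, 91]) cube([102, 22, 1312]);
translate([1238, 107, 91]) cube([102, 22, 1312]);
translate([1375, 107, 91]) cube([102, 22, 1312]);
translate([1512, 107, 91]) cube([102, 22, 1312]);
translate([1649, 107, 91]) cube([102, 22, 1312]);
translate([1786, 107, 91]) cube([102, 22, 1312]);


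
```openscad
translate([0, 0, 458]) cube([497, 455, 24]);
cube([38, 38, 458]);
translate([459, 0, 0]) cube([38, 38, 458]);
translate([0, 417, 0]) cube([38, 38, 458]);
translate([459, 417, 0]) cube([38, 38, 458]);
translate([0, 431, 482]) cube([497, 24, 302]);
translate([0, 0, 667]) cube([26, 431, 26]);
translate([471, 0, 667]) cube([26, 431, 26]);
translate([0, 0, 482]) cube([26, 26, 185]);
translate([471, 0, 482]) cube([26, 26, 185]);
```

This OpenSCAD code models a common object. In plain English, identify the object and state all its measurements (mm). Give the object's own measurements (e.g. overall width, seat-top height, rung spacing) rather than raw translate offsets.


A chair. The seat is a 497×455×24 mm slab with its top at z = 482 mm, on four 38×38 mm corner legs (flush with the seat edges, standing on z = 0). A flat backrest 24 mm thick, 302 mm tall, spans the full seat width and rises from the seat top along its +y edge, rear face flush with the rear of the seat. Two armrests of 26×26 mm section run along each side from the seat's front edge to the front of the backrest, top faces 211 mm above the seat top and outer faces flush with the seat's x-edges; a 26×26 mm post under the front of each armrest stands on the seat at the front corner.


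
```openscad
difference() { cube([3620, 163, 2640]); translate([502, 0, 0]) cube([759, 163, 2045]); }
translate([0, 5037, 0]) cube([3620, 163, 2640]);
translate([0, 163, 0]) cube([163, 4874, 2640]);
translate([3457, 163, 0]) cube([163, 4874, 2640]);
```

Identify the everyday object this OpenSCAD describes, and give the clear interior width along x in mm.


A single room. The interior width is 3294 mm.

Four walls enclosing a rectangle with a door in the front wall — a room. Outside width 3620 minus two 163 mm walls gives 3294 mm.


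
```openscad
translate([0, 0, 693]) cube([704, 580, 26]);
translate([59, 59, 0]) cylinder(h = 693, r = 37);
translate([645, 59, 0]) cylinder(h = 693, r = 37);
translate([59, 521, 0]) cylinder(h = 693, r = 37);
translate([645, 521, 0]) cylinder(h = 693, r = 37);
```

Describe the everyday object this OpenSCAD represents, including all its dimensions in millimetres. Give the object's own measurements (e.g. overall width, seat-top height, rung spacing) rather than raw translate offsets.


A rectangular dining table. The top is 704×580×26 mm with its upper surface at z = 719 mm. It stands on four round legs of 74 mm diameter, each leg's bounding box inset 22 mm from the nearest pair of top edges, running from the floor to the underside of the top.


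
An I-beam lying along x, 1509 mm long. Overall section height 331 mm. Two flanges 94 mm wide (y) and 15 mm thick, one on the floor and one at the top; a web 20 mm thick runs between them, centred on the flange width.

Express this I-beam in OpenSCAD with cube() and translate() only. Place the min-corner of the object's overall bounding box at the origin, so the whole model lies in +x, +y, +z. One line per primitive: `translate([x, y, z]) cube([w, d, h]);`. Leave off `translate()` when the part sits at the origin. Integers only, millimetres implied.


cube([1509, 94, 15]);
translate([0, 37, 15]) cube([1509, 20, 301]);
translate([0, 0, 316]) cube([1509, 94, 15]);


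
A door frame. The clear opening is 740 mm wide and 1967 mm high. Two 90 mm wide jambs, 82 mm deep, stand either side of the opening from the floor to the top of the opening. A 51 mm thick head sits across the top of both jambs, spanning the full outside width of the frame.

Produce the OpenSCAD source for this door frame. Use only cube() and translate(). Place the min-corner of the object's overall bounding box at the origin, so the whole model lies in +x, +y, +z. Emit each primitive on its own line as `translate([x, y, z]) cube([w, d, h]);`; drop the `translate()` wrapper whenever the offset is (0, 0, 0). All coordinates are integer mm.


cube([90, 82, 1967]);
translate([830, 0, 0]) cube([90, 82, 1967]);
translate([0, 0, 1967]) cube([920, 82, 51]);


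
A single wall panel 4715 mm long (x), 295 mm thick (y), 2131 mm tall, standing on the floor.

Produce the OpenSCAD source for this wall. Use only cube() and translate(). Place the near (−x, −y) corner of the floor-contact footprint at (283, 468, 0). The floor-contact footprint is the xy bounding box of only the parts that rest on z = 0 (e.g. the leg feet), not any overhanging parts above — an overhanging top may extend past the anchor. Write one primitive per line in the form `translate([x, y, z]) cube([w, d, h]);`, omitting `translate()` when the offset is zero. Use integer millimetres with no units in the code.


translate([283, 468, 0]) cube([4715, 295, 2131]);


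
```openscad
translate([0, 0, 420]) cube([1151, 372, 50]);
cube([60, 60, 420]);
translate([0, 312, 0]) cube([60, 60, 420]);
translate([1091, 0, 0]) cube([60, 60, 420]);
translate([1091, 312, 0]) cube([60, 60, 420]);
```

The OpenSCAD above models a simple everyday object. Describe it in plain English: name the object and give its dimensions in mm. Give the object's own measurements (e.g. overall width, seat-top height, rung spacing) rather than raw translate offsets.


A bench: a 1151×372 mm seat slab, 50 mm thick, top at z = 470 mm, on four 60×60 mm square legs flush with the seat corners and standing on z = 0.


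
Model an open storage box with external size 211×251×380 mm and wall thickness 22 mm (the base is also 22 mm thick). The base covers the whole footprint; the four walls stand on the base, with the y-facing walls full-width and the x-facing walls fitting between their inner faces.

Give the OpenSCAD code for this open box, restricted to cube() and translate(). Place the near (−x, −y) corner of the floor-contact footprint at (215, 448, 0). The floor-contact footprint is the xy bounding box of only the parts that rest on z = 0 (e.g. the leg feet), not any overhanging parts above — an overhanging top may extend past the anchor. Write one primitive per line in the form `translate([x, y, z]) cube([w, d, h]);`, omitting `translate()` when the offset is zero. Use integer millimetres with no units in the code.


translate([215, 448, 0]) cube([211, 251, 22]);
translate([215, 448, 22]) cube([211, 22, 358]);
translate([215, 677, 22]) cube([211, 22, 358]);
translate([215, 470, 22]) cube([22, 207, 358]);
translate([404, 470, 22]) cube([22, 207, 358]);


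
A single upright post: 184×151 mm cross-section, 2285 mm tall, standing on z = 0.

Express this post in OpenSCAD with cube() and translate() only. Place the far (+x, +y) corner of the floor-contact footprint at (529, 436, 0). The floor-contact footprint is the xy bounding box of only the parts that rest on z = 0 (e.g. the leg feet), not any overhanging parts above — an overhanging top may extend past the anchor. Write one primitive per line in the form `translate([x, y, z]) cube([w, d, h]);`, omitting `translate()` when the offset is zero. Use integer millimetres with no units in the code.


translate([345, 285, 0]) cube([184, 151, 2285]);


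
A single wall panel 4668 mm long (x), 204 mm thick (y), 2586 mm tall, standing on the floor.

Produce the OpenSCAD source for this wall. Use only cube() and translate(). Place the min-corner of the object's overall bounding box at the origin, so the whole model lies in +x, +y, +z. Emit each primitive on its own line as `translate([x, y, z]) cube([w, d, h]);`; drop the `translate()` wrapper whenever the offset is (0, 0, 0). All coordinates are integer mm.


cube([4668, 204, 2586]);


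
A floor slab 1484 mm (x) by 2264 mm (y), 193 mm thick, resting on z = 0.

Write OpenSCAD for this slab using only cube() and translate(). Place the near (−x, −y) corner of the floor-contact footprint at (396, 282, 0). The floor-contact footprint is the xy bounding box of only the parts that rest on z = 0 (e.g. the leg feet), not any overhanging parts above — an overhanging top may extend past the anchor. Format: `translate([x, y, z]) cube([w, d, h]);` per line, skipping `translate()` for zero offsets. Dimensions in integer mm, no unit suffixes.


translate([396, 282, 0]) cube([1484, 2264, 193]);


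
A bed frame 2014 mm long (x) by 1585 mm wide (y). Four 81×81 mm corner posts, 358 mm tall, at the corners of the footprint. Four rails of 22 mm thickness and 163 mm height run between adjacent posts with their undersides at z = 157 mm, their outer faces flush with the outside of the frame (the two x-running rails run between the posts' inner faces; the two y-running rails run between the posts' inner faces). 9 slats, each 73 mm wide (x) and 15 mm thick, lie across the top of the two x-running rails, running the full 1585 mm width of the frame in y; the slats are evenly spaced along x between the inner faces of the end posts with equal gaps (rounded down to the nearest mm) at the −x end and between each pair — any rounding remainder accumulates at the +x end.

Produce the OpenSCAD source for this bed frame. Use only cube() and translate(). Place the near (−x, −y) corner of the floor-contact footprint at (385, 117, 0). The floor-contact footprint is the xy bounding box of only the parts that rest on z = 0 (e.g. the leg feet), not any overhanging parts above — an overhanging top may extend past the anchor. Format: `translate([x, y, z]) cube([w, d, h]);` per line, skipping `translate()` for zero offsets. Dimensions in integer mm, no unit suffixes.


// slat z = rail_z + rail_h = 157 + 163 = 320
// slat gap = ⌊(1852 − 9·73) / 10⌋ = 119
translate([385, 117, 0]) cube([81, 81, 358]);
translate([385, 1621, 0]) cube([81, 81, 358]);
translate([2318, 117, 0]) cube([81, 81, 358]);
translate([2318, 1621, 0]) cube([81, 81, 358]);
translate([466, 117, 157]) cube([1852, 22, 163]);
translate([466, 1680, 157]) cube([1852, 22, 163]);
translate([385, 198, 157]) cube([22, 1423, 163]);
translate([2377, 198, 157]) cube([22, 1423, 163]);
translate([585, 117, 320]) cube([73, 1585, 15]);
translate([777, 117, 320]) cube([73, 1585, 15]);
translate([969, 117, 320]) cube([73, 1585, 15]);
translate([1161, 117, 320]) cube([73, 1585, 15]);
translate([1353, 117, 320]) cube([73, 1585, 15]);
translate([1545, 117, 320]) cube([73, 1585, 15]);
translate([1737, 117, 320]) cube([73, 1585, 15]);
translate([1929, 117, 320]) cube([73, 1585, 15]);
translate([2121, 117, 320]) cube([73, 1585, 15]);


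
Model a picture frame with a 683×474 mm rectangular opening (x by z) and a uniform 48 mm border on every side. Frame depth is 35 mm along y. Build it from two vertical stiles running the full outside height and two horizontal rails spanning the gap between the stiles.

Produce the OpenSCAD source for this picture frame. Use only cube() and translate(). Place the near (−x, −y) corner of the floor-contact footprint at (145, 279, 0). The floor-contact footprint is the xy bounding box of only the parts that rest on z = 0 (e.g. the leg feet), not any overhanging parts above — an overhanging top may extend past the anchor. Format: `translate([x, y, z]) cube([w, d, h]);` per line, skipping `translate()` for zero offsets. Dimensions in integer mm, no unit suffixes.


translate([145, 279, 0]) cube([48, 35, 570]);
translate([876, 279, 0]) cube([48, 35, 570]);
translate([193, 279, 0]) cube([683, 35, 48]);
translate([193, 279, 522]) cube([683, 35, 48]);


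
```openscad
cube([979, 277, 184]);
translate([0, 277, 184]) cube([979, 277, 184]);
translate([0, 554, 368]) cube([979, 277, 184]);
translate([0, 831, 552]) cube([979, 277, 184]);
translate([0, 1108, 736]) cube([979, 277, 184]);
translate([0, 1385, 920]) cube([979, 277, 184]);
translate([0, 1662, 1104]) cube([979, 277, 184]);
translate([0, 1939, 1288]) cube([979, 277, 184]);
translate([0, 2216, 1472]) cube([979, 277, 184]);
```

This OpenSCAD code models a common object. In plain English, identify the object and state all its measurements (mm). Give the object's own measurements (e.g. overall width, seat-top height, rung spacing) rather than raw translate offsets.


A straight staircase of 9 solid steps. Each step is 979 mm wide (x), 277 mm deep (y, the going) and 184 mm tall (the rise). The first step rests on the floor; each subsequent step sits one going further in +y and one rise higher in +z, directly behind and above the previous step with no overlap.


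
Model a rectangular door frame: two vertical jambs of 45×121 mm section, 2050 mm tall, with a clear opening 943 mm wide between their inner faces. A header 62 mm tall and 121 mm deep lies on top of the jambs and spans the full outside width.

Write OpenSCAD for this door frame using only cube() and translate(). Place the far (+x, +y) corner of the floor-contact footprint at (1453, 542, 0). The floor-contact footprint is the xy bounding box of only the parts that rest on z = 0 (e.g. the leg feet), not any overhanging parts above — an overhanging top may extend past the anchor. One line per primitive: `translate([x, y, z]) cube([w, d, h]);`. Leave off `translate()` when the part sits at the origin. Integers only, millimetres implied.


translate([420, 421, 0]) cube([45, 121, 2050]);
translate([1408, 421, 0]) cube([45, 121, 2050]);
translate([420, 421, 2050]) cube([1033, 121, 62]);


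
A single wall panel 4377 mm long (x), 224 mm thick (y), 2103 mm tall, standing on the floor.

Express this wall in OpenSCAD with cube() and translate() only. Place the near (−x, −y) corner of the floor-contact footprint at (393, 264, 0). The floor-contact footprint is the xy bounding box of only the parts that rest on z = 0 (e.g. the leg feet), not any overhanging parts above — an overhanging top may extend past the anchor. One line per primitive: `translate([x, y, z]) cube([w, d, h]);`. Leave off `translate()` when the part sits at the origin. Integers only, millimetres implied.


translate([393, 264, 0]) cube([4377, 224, 2103]);


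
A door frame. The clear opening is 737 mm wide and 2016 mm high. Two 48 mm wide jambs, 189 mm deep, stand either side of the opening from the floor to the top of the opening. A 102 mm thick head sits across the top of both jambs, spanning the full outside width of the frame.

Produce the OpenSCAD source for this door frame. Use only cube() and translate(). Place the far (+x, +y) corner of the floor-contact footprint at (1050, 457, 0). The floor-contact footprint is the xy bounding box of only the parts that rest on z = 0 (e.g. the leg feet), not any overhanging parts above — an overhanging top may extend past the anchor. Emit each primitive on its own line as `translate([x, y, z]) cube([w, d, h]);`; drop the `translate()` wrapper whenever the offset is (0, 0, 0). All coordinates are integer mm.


translate([217, 268, 0]) cube([48, 189, 2016]);
translate([1002, 268, 0]) cube([48, 189, 2016]);
translate([217, 268, 2016]) cube([833, 189, 102]);


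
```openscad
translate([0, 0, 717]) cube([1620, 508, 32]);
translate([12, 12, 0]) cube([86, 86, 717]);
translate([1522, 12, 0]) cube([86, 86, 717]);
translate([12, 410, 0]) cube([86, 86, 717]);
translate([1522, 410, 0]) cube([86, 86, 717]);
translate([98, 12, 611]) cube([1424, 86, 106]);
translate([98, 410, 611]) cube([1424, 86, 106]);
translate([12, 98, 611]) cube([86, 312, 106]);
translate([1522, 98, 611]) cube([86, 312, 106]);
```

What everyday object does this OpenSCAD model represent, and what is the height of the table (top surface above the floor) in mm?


A table. The table height is 749 mm.

A 1620×508×32 slab sits at z = 717 on four 86 mm square posts — a table. The top surface is at 717 + 32 = 749 mm.


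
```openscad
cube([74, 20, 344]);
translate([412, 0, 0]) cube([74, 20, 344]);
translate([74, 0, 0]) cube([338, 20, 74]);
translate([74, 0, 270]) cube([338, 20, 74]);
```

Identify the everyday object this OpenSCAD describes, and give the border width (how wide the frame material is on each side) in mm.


A picture frame. The border width is 74 mm.

Four thin pieces enclosing a rectangular opening — a picture frame. The two full-height stiles are 344 mm tall; the top rail sits at z = 270 and is 74 mm tall, so the border above the opening is 344 − 270 = 74 mm, matching the stile x-width.


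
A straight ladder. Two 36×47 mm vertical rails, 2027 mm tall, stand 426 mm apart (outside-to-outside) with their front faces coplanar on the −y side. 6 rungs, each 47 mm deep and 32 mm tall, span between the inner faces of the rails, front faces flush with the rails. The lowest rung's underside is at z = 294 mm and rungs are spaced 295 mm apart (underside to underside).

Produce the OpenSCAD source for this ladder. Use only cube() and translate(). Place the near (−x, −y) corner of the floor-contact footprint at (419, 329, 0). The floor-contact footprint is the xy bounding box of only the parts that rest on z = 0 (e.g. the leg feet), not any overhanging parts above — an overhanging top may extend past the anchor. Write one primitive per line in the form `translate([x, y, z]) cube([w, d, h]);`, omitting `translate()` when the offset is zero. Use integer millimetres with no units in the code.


translate([419, 329, 0]) cube([36, 47, 2027]);
translate([809, 329, 0]) cube([36, 47, 2027]);
translate([455, 329, 294]) cube([354, 47, 32]);
translate([455, 329, 589]) cube([354, 47, 32]);
translate([455, 329, 884]) cube([354, 47, 32]);
translate([455, 329, 1179]) cube([354, 47, 32]);
translate([455, 329, 1474]) cube([354, 47, 32]);
translate([455, 329, 1769]) cube([354, 47, 32]);


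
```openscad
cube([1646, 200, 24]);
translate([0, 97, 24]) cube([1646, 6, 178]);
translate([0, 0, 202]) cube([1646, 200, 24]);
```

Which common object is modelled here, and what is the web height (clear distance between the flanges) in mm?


An I-beam. The web height is 178 mm.

Two wide flanges with a thin centred web — an I-beam. Overall 226 mm minus two 24 mm flanges gives a web of 226 − 2·24 = 178 mm.


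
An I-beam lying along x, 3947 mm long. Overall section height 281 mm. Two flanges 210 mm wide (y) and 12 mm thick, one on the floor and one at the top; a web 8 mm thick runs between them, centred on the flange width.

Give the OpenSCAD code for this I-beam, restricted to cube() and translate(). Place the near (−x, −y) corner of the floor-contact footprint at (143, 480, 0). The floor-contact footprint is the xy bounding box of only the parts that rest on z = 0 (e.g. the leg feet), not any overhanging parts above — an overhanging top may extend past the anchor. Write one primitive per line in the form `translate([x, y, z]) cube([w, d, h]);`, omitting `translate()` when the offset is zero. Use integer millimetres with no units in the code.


translate([143, 480, 0]) cube([3947, 210, 12]);
translate([143, 581, 12]) cube([3947, 8, 257]);
translate([143, 480, 269]) cube([3947, 210, 12]);


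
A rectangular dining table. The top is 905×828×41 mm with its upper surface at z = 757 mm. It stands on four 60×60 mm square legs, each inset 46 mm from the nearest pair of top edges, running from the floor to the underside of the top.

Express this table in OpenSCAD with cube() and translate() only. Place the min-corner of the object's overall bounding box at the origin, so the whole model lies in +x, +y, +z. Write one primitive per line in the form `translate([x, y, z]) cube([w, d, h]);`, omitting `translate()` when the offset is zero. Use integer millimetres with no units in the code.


translate([0, 0, 716]) cube([905, 828, 41]);
translate([46, 46, 0]) cube([60, 60, 716]);
translate([799, 46, 0]) cube([60, 60, 716]);
translate([46, 722, 0]) cube([60, 60, 716]);
translate([799, 722, 0]) cube([60, 60, 716]);


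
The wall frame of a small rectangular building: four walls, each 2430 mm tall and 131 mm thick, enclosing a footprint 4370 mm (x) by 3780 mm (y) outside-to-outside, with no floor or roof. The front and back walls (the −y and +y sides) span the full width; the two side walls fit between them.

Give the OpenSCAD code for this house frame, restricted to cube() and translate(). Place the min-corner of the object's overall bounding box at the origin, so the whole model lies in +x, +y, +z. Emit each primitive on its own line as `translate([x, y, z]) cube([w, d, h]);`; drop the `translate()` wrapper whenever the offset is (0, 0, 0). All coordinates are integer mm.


cube([4370, 131, 2430]);
translate([0, 3649, 0]) cube([4370, 131, 2430]);
translate([0, 131, 0]) cube([131, 3518, 2430]);
translate([4239, 131, 0]) cube([131, 3518, 2430]);


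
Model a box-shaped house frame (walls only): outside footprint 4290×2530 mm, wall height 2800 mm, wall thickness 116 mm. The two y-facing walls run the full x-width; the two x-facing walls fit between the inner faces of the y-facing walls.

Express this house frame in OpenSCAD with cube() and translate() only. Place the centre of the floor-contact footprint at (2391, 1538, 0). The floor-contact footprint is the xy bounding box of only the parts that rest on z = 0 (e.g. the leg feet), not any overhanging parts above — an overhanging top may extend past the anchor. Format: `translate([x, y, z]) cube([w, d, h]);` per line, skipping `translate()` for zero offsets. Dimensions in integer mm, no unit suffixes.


translate([246, 273, 0]) cube([4290, 116, 2800]);
translate([246, 2687, 0]) cube([4290, 116, 2800]);
translate([246, 389, 0]) cube([116, 2298, 2800]);
translate([4420, 389, 0]) cube([116, 2298, 2800]);


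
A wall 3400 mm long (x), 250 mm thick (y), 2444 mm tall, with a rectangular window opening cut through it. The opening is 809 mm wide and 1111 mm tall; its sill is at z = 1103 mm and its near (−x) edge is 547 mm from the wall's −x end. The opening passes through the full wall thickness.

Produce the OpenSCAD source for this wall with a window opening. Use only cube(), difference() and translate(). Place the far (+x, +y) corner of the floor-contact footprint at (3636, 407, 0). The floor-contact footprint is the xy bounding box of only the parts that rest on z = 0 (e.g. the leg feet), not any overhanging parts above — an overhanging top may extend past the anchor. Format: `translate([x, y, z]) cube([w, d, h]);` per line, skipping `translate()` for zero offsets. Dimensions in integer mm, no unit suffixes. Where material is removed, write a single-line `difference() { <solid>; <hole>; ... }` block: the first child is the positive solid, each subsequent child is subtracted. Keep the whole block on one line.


difference() { translate([236, 157, 0]) cube([3400, 250, 2444]); translate([783, 157, 1103]) cube([809, 250, 1111]); }


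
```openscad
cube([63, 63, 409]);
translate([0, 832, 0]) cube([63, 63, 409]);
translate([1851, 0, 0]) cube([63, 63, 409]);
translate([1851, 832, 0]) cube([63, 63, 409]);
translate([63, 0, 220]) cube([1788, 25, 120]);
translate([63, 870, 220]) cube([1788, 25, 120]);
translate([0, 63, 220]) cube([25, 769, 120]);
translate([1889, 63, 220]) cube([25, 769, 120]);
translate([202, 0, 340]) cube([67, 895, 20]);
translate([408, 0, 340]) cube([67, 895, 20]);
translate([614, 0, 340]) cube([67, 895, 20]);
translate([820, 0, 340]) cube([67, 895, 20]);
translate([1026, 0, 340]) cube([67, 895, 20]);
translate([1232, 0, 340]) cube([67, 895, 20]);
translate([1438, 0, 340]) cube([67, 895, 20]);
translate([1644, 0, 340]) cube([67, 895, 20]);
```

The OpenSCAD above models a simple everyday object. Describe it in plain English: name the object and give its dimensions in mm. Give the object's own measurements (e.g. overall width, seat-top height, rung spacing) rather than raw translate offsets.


A bed frame 1914 mm long (x) by 895 mm wide (y). Four 63×63 mm corner posts, 409 mm tall, at the corners of the footprint. Four rails of 25 mm thickness and 120 mm height run between adjacent posts with their undersides at z = 220 mm, their outer faces flush with the outside of the frame (the two x-running rails run between the posts' inner faces; the two y-running rails run between the posts' inner faces). 8 slats, each 67 mm wide (x) and 20 mm thick, lie across the top of the two x-running rails, running the full 895 mm width of the frame in y; along x they sit between the end posts with a 139 mm gap after the −x posts and between neighbouring slats, leaving 140 mm before the +x posts.


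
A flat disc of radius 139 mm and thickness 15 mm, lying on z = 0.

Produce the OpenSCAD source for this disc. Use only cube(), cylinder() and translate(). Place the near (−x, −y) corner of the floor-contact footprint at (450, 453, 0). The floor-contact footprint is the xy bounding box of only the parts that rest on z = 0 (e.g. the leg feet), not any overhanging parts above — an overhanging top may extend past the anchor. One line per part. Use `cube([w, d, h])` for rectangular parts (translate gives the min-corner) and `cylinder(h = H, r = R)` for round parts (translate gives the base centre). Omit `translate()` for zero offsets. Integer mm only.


translate([589, 592, 0]) cylinder(h = 15, r = 139);


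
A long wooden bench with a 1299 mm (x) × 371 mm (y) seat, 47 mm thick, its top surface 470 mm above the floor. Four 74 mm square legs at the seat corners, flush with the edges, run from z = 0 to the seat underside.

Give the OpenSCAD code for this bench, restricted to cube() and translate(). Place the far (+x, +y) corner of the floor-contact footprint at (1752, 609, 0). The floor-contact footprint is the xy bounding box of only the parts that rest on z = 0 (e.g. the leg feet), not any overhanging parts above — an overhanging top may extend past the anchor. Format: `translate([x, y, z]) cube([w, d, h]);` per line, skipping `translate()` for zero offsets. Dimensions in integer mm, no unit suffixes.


translate([453, 238, 423]) cube([1299, 371, 47]);
translate([453, 238, 0]) cube([74, 74, 423]);
translate([453, 535, 0]) cube([74, 74, 423]);
translate([1678, 238, 0]) cube([74, 74, 423]);
translate([1678, 535, 0]) cube([74, 74, 423]);


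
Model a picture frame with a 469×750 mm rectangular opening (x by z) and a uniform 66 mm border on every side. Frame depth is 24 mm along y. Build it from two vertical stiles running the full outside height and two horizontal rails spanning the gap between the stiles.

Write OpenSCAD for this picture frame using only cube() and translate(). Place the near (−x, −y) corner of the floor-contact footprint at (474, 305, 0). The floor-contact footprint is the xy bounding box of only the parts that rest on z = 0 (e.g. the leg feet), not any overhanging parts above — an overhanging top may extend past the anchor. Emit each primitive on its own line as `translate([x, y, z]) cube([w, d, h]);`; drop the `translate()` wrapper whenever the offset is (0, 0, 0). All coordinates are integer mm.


translate([474, 305, 0]) cube([66, 24, 882]);
translate([1009, 305, 0]) cube([66, 24, 882]);
translate([540, 305, 0]) cube([469, 24, 66]);
translate([540, 305, 816]) cube([469, 24, 66]);


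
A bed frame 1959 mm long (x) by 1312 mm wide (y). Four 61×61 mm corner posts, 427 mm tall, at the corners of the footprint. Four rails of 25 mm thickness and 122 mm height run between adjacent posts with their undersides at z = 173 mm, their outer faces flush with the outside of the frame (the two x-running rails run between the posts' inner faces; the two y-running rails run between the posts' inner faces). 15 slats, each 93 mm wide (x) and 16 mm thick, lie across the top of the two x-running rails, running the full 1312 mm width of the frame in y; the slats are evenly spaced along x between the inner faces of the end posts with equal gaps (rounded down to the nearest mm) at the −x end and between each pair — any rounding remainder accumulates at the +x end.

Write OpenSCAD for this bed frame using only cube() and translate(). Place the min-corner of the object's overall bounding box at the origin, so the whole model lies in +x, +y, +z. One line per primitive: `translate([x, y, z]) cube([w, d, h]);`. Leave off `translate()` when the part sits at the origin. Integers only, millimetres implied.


cube([61, 61, 427]);
translate([0, 1251, 0]) cube([61, 61, 427]);
translate([1898, 0, 0]) cube([61, 61, 427]);
translate([1898, 1251, 0]) cube([61, 61, 427]);
translate([61, 0, 173]) cube([1837, 25, 122]);
translate([61, 1287, 173]) cube([1837, 25, 122]);
translate([0, 61, 173]) cube([25, 1190, 122]);
translate([1934, 61, 173]) cube([25, 1190, 122]);
translate([88, 0, 295]) cube([93, 1312, 16]);
translate([208, 0, 295]) cube([93, 1312, 16]);
translate([328, 0, 295]) cube([93, 1312, 16]);
translate([448, 0, 295]) cube([93, 1312, 16]);
translate([568, 0, 295]) cube([93, 1312, 16]);
translate([688, 0, 295]) cube([93, 1312, 16]);
translate([808, 0, 295]) cube([93, 1312, 16]);
translate([928, 0, 295]) cube([93, 1312, 16]);
translate([1048, 0, 295]) cube([93, 1312, 16]);
translate([1168, 0, 295]) cube([93, 1312, 16]);
translate([1288, 0, 295]) cube([93, 1312, 16]);
translate([1408, 0, 295]) cube([93, 1312, 16]);
translate([1528, 0, 295]) cube([93, 1312, 16]);
translate([1648, 0, 295]) cube([93, 1312, 16]);
translate([1768, 0, 295]) cube([93, 1312, 16]);


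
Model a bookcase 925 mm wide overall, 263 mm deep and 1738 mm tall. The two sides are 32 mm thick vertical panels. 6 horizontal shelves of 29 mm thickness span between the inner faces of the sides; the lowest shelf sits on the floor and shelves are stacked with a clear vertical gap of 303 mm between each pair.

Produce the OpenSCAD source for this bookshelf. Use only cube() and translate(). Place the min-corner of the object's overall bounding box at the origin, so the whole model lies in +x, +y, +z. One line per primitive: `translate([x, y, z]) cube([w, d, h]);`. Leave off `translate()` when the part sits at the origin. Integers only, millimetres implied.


cube([32, 263, 1738]);
translate([893, 0, 0]) cube([32, 263, 1738]);
translate([32, 0, 0]) cube([861, 263, 29]);
translate([32, 0, 332]) cube([861, 263, 29]);
translate([32, 0, 664]) cube([861, 263, 29]);
translate([32, 0, 996]) cube([861, 263, 29]);
translate([32, 0, 1328]) cube([861, 263, 29]);
translate([32, 0, 1660]) cube([861, 263, 29]);


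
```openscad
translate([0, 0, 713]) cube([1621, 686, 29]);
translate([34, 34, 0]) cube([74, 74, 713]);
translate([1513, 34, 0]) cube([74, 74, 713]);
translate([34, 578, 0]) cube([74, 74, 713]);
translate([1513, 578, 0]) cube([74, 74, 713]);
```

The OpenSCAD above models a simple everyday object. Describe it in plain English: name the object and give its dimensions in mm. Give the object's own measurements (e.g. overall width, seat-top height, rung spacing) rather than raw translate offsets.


A rectangular dining table. The top is 1621×686×29 mm with its upper surface at z = 742 mm. It stands on four 74×74 mm square legs, each inset 34 mm from the nearest pair of top edges, running from the floor to the underside of the top.
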